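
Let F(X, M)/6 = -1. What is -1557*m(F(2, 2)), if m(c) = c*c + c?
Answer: -46710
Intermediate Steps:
F(X, M) = -6 (F(X, M) = 6*(-1) = -6)
m(c) = c + c² (m(c) = c² + c = c + c²)
-1557*m(F(2, 2)) = -(-9342)*(1 - 6) = -(-9342)*(-5) = -1557*30 = -46710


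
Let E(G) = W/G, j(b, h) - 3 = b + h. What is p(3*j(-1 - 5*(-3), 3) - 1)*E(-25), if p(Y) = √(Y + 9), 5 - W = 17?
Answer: 24*√17/25 ≈ 3.9582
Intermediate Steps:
j(b, h) = 3 + b + h (j(b, h) = 3 + (b + h) = 3 + b + h)
W = -12 (W = 5 - 1*17 = 5 - 17 = -12)
E(G) = -12/G
p(Y) = √(9 + Y)
p(3*j(-1 - 5*(-3), 3) - 1)*E(-25) = √(9 + (3*(3 + (-1 - 5*(-3)) + 3) - 1))*(-12/(-25)) = √(9 + (3*(3 + (-1 + 15) + 3) - 1))*(-12*(-1/25)) = √(9 + (3*(3 + 14 + 3) - 1))*(12/25) = √(9 + (3*20 - 1))*(12/25) = √(9 + (60 - 1))*(12/25) = √(9 + 59)*(12/25) = √68*(12/25) = (2*√17)*(12/25) = 24*√17/25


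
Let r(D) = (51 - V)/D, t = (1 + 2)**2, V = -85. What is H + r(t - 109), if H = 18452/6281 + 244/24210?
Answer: 603624476/380157525 ≈ 1.5878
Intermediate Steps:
t = 9 (t = 3**2 = 9)
r(D) = 136/D (r(D) = (51 - 1*(-85))/D = (51 + 85)/D = 136/D)
H = 224127742/76031505 (H = 18452*(1/6281) + 244*(1/24210) = 18452/6281 + 122/12105 = 224127742/76031505 ≈ 2.9478)
H + r(t - 109) = 224127742/76031505 + 136/(9 - 109) = 224127742/76031505 + 136/(-100) = 224127742/76031505 + 136*(-1/100) = 224127742/76031505 - 34/25 = 603624476/380157525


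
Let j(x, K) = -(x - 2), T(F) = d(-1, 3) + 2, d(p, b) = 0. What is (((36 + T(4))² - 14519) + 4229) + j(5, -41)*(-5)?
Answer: -8831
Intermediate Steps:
T(F) = 2 (T(F) = 0 + 2 = 2)
j(x, K) = 2 - x (j(x, K) = -(-2 + x) = 2 - x)
(((36 + T(4))² - 14519) + 4229) + j(5, -41)*(-5) = (((36 + 2)² - 14519) + 4229) + (2 - 1*5)*(-5) = ((38² - 14519) + 4229) + (2 - 5)*(-5) = ((1444 - 14519) + 4229) - 3*(-5) = (-13075 + 4229) + 15 = -8846 + 15 = -8831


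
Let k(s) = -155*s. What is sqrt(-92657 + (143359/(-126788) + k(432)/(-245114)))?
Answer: I*sqrt(5593128641776559513345515)/7769378458 ≈ 304.4*I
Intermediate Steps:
sqrt(-92657 + (143359/(-126788) + k(432)/(-245114))) = sqrt(-92657 + (143359/(-126788) - 155*432/(-245114))) = sqrt(-92657 + (143359*(-1/126788) - 66960*(-1/245114))) = sqrt(-92657 + (-143359/126788 + 33480/122557)) = sqrt(-92657 - 13324786723/15538756916) = sqrt(-1439787924352535/15538756916) = I*sqrt(5593128641776559513345515)/7769378458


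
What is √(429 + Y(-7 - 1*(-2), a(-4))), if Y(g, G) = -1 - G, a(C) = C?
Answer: 12*√3 ≈ 20.785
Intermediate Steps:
√(429 + Y(-7 - 1*(-2), a(-4))) = √(429 + (-1 - 1*(-4))) = √(429 + (-1 + 4)) = √(429 + 3) = √432 = 12*√3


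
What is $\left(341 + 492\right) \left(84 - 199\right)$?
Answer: $-95795$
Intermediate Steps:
$\left(341 + 492\right) \left(84 - 199\right) = 833 \left(-115\right) = -95795$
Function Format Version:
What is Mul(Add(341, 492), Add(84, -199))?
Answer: -95795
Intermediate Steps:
Mul(Add(341, 492), Add(84, -199)) = Mul(833, -115) = -95795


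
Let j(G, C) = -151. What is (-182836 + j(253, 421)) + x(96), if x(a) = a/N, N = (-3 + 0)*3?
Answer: -548993/3 ≈ -1.8300e+5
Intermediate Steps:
N = -9 (N = -3*3 = -9)
x(a) = -a/9 (x(a) = a/(-9) = a*(-⅑) = -a/9)
(-182836 + j(253, 421)) + x(96) = (-182836 - 151) - ⅑*96 = -182987 - 32/3 = -548993/3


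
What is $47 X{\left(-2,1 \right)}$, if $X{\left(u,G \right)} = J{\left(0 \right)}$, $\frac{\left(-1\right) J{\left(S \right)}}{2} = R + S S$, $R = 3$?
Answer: $-282$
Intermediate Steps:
$J{\left(S \right)} = -6 - 2 S^{2}$ ($J{\left(S \right)} = - 2 \left(3 + S S\right) = - 2 \left(3 + S^{2}\right) = -6 - 2 S^{2}$)
$X{\left(u,G \right)} = -6$ ($X{\left(u,G \right)} = -6 - 2 \cdot 0^{2} = -6 - 0 = -6 + 0 = -6$)
$47 X{\left(-2,1 \right)} = 47 \left(-6\right) = -282$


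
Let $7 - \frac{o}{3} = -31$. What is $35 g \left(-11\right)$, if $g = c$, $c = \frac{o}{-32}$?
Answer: $\frac{21945}{16} \approx 1371.6$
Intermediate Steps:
$o = 114$ ($o = 21 - -93 = 21 + 93 = 114$)
$c = - \frac{57}{16}$ ($c = \frac{114}{-32} = 114 \left(- \frac{1}{32}\right) = - \frac{57}{16} \approx -3.5625$)
$g = - \frac{57}{16} \approx -3.5625$
$35 g \left(-11\right) = 35 \left(- \frac{57}{16}\right) \left(-11\right) = \left(- \frac{1995}{16}\right) \left(-11\right) = \frac{21945}{16}$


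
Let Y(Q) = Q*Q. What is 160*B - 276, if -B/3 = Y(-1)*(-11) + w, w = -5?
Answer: 7404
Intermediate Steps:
Y(Q) = Q²
B = 48 (B = -3*((-1)²*(-11) - 5) = -3*(1*(-11) - 5) = -3*(-11 - 5) = -3*(-16) = 48)
160*B - 276 = 160*48 - 276 = 7680 - 276 = 7404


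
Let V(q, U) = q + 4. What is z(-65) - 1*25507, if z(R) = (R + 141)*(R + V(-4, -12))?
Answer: -30447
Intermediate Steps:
V(q, U) = 4 + q
z(R) = R*(141 + R) (z(R) = (R + 141)*(R + (4 - 4)) = (141 + R)*(R + 0) = (141 + R)*R = R*(141 + R))
z(-65) - 1*25507 = -65*(141 - 65) - 1*25507 = -65*76 - 25507 = -4940 - 25507 = -30447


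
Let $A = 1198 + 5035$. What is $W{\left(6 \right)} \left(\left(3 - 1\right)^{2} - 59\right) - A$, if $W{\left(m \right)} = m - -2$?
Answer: $-6673$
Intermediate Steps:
$W{\left(m \right)} = 2 + m$ ($W{\left(m \right)} = m + 2 = 2 + m$)
$A = 6233$
$W{\left(6 \right)} \left(\left(3 - 1\right)^{2} - 59\right) - A = \left(2 + 6\right) \left(\left(3 - 1\right)^{2} - 59\right) - 6233 = 8 \left(2^{2} - 59\right) - 6233 = 8 \left(4 - 59\right) - 6233 = 8 \left(-55\right) - 6233 = -440 - 6233 = -6673$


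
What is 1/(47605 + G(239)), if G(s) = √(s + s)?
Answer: 47605/2266235547 - √478/2266235547 ≈ 2.0997e-5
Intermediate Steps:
G(s) = √2*√s (G(s) = √(2*s) = √2*√s)
1/(47605 + G(239)) = 1/(47605 + √2*√239) = 1/(47605 + √478)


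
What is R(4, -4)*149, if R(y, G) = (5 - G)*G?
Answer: -5364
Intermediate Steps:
R(y, G) = G*(5 - G)
R(4, -4)*149 = -4*(5 - 1*(-4))*149 = -4*(5 + 4)*149 = -4*9*149 = -36*149 = -5364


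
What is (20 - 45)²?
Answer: 625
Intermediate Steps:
(20 - 45)² = (-25)² = 625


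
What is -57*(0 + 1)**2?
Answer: -57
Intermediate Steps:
-57*(0 + 1)**2 = -57*1**2 = -57*1 = -57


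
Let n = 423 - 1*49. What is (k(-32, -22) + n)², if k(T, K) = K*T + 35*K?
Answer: 94864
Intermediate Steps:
n = 374 (n = 423 - 49 = 374)
k(T, K) = 35*K + K*T
(k(-32, -22) + n)² = (-22*(35 - 32) + 374)² = (-22*3 + 374)² = (-66 + 374)² = 308² = 94864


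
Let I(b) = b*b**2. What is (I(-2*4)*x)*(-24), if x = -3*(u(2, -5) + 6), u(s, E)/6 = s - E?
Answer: -1769472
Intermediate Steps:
u(s, E) = -6*E + 6*s (u(s, E) = 6*(s - E) = -6*E + 6*s)
x = -144 (x = -3*((-6*(-5) + 6*2) + 6) = -3*((30 + 12) + 6) = -3*(42 + 6) = -3*48 = -144)
I(b) = b**3
(I(-2*4)*x)*(-24) = ((-2*4)**3*(-144))*(-24) = ((-8)**3*(-144))*(-24) = -512*(-144)*(-24) = 73728*(-24) = -1769472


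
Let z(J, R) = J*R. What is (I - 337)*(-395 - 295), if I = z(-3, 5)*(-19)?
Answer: 35880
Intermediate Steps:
I = 285 (I = -3*5*(-19) = -15*(-19) = 285)
(I - 337)*(-395 - 295) = (285 - 337)*(-395 - 295) = -52*(-690) = 35880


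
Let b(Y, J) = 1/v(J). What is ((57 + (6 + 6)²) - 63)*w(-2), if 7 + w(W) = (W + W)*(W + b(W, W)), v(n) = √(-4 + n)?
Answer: 138 + 92*I*√6 ≈ 138.0 + 225.35*I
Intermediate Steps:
b(Y, J) = (-4 + J)^(-½) (b(Y, J) = 1/(√(-4 + J)) = (-4 + J)^(-½))
w(W) = -7 + 2*W*(W + (-4 + W)^(-½)) (w(W) = -7 + (W + W)*(W + (-4 + W)^(-½)) = -7 + (2*W)*(W + (-4 + W)^(-½)) = -7 + 2*W*(W + (-4 + W)^(-½)))
((57 + (6 + 6)²) - 63)*w(-2) = ((57 + (6 + 6)²) - 63)*(-7 + 2*(-2)² + 2*(-2)/√(-4 - 2)) = ((57 + 12²) - 63)*(-7 + 2*4 + 2*(-2)/√(-6)) = ((57 + 144) - 63)*(-7 + 8 + 2*(-2)*(-I*√6/6)) = (201 - 63)*(-7 + 8 + 2*I*√6/3) = 138*(1 + 2*I*√6/3) = 138 + 92*I*√6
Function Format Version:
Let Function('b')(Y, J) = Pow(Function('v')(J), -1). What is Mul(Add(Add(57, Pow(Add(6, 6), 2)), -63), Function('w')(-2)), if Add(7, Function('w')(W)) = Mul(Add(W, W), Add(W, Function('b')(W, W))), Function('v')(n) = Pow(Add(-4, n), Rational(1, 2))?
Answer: Add(138, Mul(92, I, Pow(6, Rational(1, 2)))) ≈ Add(138.00, Mul(225.35, I))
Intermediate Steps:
Function('b')(Y, J) = Pow(Add(-4, J), Rational(-1, 2)) (Function('b')(Y, J) = Pow(Pow(Add(-4, J), Rational(1, 2)), -1) = Pow(Add(-4, J), Rational(-1, 2)))
Function('w')(W) = Add(-7, Mul(2, W, Add(W, Pow(Add(-4, W), Rational(-1, 2))))) (Function('w')(W) = Add(-7, Mul(Add(W, W), Add(W, Pow(Add(-4, W), Rational(-1, 2))))) = Add(-7, Mul(Mul(2, W), Add(W, Pow(Add(-4, W), Rational(-1, 2))))) = Add(-7, Mul(2, W, Add(W, Pow(Add(-4, W), Rational(-1, 2))))))
Mul(Add(Add(57, Pow(Add(6, 6), 2)), -63), Function('w')(-2)) = Mul(Add(Add(57, Pow(Add(6, 6), 2)), -63), Add(-7, Mul(2, Pow(-2, 2)), Mul(2, -2, Pow(Add(-4, -2), Rational(-1, 2))))) = Mul(Add(Add(57, Pow(12, 2)), -63), Add(-7, Mul(2, 4), Mul(2, -2, Pow(-6, Rational(-1, 2))))) = Mul(Add(Add(57, 144), -63), Add(-7, 8, Mul(2, -2, Mul(Rational(-1, 6), I, Pow(6, Rational(1, 2)))))) = Mul(Add(201, -63), Add(-7, 8, Mul(Rational(2, 3), I, Pow(6, Rational(1, 2))))) = Mul(138, Add(1, Mul(Rational(2, 3), I, Pow(6, Rational(1, 2))))) = Add(138, Mul(92, I, Pow(6, Rational(1, 2))))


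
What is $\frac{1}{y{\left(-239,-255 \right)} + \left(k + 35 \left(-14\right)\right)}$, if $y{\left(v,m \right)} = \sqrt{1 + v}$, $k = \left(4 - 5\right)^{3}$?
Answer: $- \frac{491}{241319} - \frac{i \sqrt{238}}{241319} \approx -0.0020347 - 6.3929 \cdot 10^{-5} i$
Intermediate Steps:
$k = -1$ ($k = \left(4 - 5\right)^{3} = \left(-1\right)^{3} = -1$)
$\frac{1}{y{\left(-239,-255 \right)} + \left(k + 35 \left(-14\right)\right)} = \frac{1}{\sqrt{1 - 239} + \left(-1 + 35 \left(-14\right)\right)} = \frac{1}{\sqrt{-238} - 491} = \frac{1}{i \sqrt{238} - 491} = \frac{1}{-491 + i \sqrt{238}}$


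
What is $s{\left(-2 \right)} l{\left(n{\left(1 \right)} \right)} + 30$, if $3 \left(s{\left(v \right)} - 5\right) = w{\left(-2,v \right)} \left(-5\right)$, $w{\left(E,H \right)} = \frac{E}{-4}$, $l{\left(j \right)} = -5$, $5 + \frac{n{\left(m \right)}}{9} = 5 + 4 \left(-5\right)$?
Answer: $\frac{55}{6} \approx 9.1667$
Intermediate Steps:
$n{\left(m \right)} = -180$ ($n{\left(m \right)} = -45 + 9 \left(5 + 4 \left(-5\right)\right) = -45 + 9 \left(5 - 20\right) = -45 + 9 \left(-15\right) = -45 - 135 = -180$)
$w{\left(E,H \right)} = - \frac{E}{4}$ ($w{\left(E,H \right)} = E \left(- \frac{1}{4}\right) = - \frac{E}{4}$)
$s{\left(v \right)} = \frac{25}{6}$ ($s{\left(v \right)} = 5 + \frac{\left(- \frac{1}{4}\right) \left(-2\right) \left(-5\right)}{3} = 5 + \frac{\frac{1}{2} \left(-5\right)}{3} = 5 + \frac{1}{3} \left(- \frac{5}{2}\right) = 5 - \frac{5}{6} = \frac{25}{6}$)
$s{\left(-2 \right)} l{\left(n{\left(1 \right)} \right)} + 30 = \frac{25}{6} \left(-5\right) + 30 = - \frac{125}{6} + 30 = \frac{55}{6}$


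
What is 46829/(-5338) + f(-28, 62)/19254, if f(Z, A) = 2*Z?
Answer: -450972247/51388926 ≈ -8.7757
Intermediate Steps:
46829/(-5338) + f(-28, 62)/19254 = 46829/(-5338) + (2*(-28))/19254 = 46829*(-1/5338) - 56*1/19254 = -46829/5338 - 28/9627 = -450972247/51388926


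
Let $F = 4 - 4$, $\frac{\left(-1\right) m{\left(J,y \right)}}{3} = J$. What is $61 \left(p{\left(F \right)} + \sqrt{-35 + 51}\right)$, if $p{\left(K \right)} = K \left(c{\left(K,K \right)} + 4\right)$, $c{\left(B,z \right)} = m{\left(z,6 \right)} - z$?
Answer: $244$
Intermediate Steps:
$m{\left(J,y \right)} = - 3 J$
$c{\left(B,z \right)} = - 4 z$ ($c{\left(B,z \right)} = - 3 z - z = - 4 z$)
$F = 0$
$p{\left(K \right)} = K \left(4 - 4 K\right)$ ($p{\left(K \right)} = K \left(- 4 K + 4\right) = K \left(4 - 4 K\right)$)
$61 \left(p{\left(F \right)} + \sqrt{-35 + 51}\right) = 61 \left(4 \cdot 0 \left(1 - 0\right) + \sqrt{-35 + 51}\right) = 61 \left(4 \cdot 0 \left(1 + 0\right) + \sqrt{16}\right) = 61 \left(4 \cdot 0 \cdot 1 + 4\right) = 61 \left(0 + 4\right) = 61 \cdot 4 = 244$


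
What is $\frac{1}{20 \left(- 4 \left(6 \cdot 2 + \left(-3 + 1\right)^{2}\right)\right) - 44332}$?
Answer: $- \frac{1}{45612} \approx -2.1924 \cdot 10^{-5}$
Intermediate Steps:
$\frac{1}{20 \left(- 4 \left(6 \cdot 2 + \left(-3 + 1\right)^{2}\right)\right) - 44332} = \frac{1}{20 \left(- 4 \left(12 + \left(-2\right)^{2}\right)\right) - 44332} = \frac{1}{20 \left(- 4 \left(12 + 4\right)\right) - 44332} = \frac{1}{20 \left(\left(-4\right) 16\right) - 44332} = \frac{1}{20 \left(-64\right) - 44332} = \frac{1}{-1280 - 44332} = \frac{1}{-45612} = - \frac{1}{45612}$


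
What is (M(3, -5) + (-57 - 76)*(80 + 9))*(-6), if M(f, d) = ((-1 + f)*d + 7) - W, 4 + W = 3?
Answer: 71034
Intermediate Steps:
W = -1 (W = -4 + 3 = -1)
M(f, d) = 8 + d*(-1 + f) (M(f, d) = ((-1 + f)*d + 7) - 1*(-1) = (d*(-1 + f) + 7) + 1 = (7 + d*(-1 + f)) + 1 = 8 + d*(-1 + f))
(M(3, -5) + (-57 - 76)*(80 + 9))*(-6) = ((8 - 1*(-5) - 5*3) + (-57 - 76)*(80 + 9))*(-6) = ((8 + 5 - 15) - 133*89)*(-6) = (-2 - 11837)*(-6) = -11839*(-6) = 71034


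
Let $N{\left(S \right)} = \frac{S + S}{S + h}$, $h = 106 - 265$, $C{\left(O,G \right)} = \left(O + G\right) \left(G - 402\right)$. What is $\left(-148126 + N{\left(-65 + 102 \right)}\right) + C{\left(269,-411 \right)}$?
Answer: $- \frac{1993517}{61} \approx -32681.0$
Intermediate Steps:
$C{\left(O,G \right)} = \left(-402 + G\right) \left(G + O\right)$ ($C{\left(O,G \right)} = \left(G + O\right) \left(-402 + G\right) = \left(-402 + G\right) \left(G + O\right)$)
$h = -159$ ($h = 106 - 265 = -159$)
$N{\left(S \right)} = \frac{2 S}{-159 + S}$ ($N{\left(S \right)} = \frac{S + S}{S - 159} = \frac{2 S}{-159 + S}$)
$\left(-148126 + N{\left(-65 + 102 \right)}\right) + C{\left(269,-411 \right)} = \left(-148126 + \frac{2 \left(-65 + 102\right)}{-159 + \left(-65 + 102\right)}\right) - \left(53475 - 168921\right) = \left(-148126 + 2 \cdot 37 \frac{1}{-159 + 37}\right) + \left(168921 + 165222 - 108138 - 110559\right) = \left(-148126 + 2 \cdot 37 \frac{1}{-122}\right) + 115446 = \left(-148126 + 2 \cdot 37 \left(- \frac{1}{122}\right)\right) + 115446 = \left(-148126 - \frac{37}{61}\right) + 115446 = - \frac{9035723}{61} + 115446 = - \frac{1993517}{61}$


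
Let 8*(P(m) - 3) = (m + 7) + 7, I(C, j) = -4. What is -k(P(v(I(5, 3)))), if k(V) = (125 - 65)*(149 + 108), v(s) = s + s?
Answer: -15420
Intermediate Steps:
v(s) = 2*s
P(m) = 19/4 + m/8 (P(m) = 3 + ((m + 7) + 7)/8 = 3 + ((7 + m) + 7)/8 = 3 + (14 + m)/8 = 3 + (7/4 + m/8) = 19/4 + m/8)
k(V) = 15420 (k(V) = 60*257 = 15420)
-k(P(v(I(5, 3)))) = -1*15420 = -15420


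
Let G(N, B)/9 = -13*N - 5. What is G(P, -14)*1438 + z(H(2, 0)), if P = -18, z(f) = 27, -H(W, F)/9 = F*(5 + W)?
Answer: 2963745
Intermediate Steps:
H(W, F) = -9*F*(5 + W)
G(N, B) = -45 - 117*N (G(N, B) = 9*(-13*N - 5) = 9*(-5 - 13*N) = -45 - 117*N)
G(P, -14)*1438 + z(H(2, 0)) = (-45 - 117*(-18))*1438 + 27 = (-45 + 2106)*1438 + 27 = 2061*1438 + 27 = 2963718 + 27 = 2963745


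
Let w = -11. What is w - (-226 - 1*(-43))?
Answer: 172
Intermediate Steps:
w - (-226 - 1*(-43)) = -11 - (-226 - 1*(-43)) = -11 - (-226 + 43) = -11 - 1*(-183) = -11 + 183 = 172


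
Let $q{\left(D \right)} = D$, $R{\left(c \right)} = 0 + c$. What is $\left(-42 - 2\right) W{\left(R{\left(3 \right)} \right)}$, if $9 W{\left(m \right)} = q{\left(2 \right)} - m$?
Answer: $\frac{44}{9} \approx 4.8889$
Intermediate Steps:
$R{\left(c \right)} = c$
$W{\left(m \right)} = \frac{2}{9} - \frac{m}{9}$ ($W{\left(m \right)} = \frac{2 - m}{9} = \frac{2}{9} - \frac{m}{9}$)
$\left(-42 - 2\right) W{\left(R{\left(3 \right)} \right)} = \left(-42 - 2\right) \left(\frac{2}{9} - \frac{1}{3}\right) = - 44 \left(\frac{2}{9} - \frac{1}{3}\right) = \left(-44\right) \left(- \frac{1}{9}\right) = \frac{44}{9}$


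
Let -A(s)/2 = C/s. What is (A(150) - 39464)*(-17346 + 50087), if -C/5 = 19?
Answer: -19380740281/15 ≈ -1.2920e+9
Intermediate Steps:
C = -95 (C = -5*19 = -95)
A(s) = 190/s (A(s) = -(-190)/s = 190/s)
(A(150) - 39464)*(-17346 + 50087) = (190/150 - 39464)*(-17346 + 50087) = (190*(1/150) - 39464)*32741 = (19/15 - 39464)*32741 = -591941/15*32741 = -19380740281/15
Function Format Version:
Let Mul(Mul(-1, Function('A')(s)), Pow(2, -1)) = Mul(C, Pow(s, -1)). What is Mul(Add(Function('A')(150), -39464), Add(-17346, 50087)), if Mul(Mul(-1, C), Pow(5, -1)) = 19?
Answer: Rational(-19380740281, 15) ≈ -1.2920e+9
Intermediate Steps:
C = -95 (C = Mul(-5, 19) = -95)
Function('A')(s) = Mul(190, Pow(s, -1)) (Function('A')(s) = Mul(-2, Mul(-95, Pow(s, -1))) = Mul(190, Pow(s, -1)))
Mul(Add(Function('A')(150), -39464), Add(-17346, 50087)) = Mul(Add(Mul(190, Pow(150, -1)), -39464), Add(-17346, 50087)) = Mul(Add(Mul(190, Rational(1, 150)), -39464), 32741) = Mul(Add(Rational(19, 15), -39464), 32741) = Mul(Rational(-591941, 15), 32741) = Rational(-19380740281, 15)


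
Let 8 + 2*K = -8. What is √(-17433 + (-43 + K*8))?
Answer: 2*I*√4385 ≈ 132.44*I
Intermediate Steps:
K = -8 (K = -4 + (½)*(-8) = -4 - 4 = -8)
√(-17433 + (-43 + K*8)) = √(-17433 + (-43 - 8*8)) = √(-17433 + (-43 - 64)) = √(-17433 - 107) = √(-17540) = 2*I*√4385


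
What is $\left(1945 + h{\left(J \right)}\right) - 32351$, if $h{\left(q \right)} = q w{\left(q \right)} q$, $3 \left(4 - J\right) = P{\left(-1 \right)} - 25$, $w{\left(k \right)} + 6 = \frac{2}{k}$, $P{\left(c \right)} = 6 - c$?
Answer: $-30986$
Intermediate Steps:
$w{\left(k \right)} = -6 + \frac{2}{k}$
$J = 10$ ($J = 4 - \frac{\left(6 - -1\right) - 25}{3} = 4 - \frac{\left(6 + 1\right) - 25}{3} = 4 - \frac{7 - 25}{3} = 4 - -6 = 4 + 6 = 10$)
$h{\left(q \right)} = q^{2} \left(-6 + \frac{2}{q}\right)$ ($h{\left(q \right)} = q \left(-6 + \frac{2}{q}\right) q = q^{2} \left(-6 + \frac{2}{q}\right)$)
$\left(1945 + h{\left(J \right)}\right) - 32351 = \left(1945 + 2 \cdot 10 \left(1 - 30\right)\right) - 32351 = \left(1945 + 2 \cdot 10 \left(-29\right)\right) - 32351 = \left(1945 - 580\right) - 32351 = 1365 - 32351 = -30986$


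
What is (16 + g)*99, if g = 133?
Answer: 14751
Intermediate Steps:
(16 + g)*99 = (16 + 133)*99 = 149*99 = 14751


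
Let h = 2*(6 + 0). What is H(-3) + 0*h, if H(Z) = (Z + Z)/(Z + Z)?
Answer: 1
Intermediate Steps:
H(Z) = 1 (H(Z) = (2*Z)/((2*Z)) = (2*Z)*(1/(2*Z)) = 1)
h = 12 (h = 2*6 = 12)
H(-3) + 0*h = 1 + 0*12 = 1 + 0 = 1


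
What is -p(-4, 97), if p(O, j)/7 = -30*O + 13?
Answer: -931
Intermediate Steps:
p(O, j) = 91 - 210*O (p(O, j) = 7*(-30*O + 13) = 7*(13 - 30*O) = 91 - 210*O)
-p(-4, 97) = -(91 - 210*(-4)) = -(91 + 840) = -1*931 = -931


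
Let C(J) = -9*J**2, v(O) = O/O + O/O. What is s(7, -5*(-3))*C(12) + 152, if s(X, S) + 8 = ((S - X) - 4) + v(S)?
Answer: 2744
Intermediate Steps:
v(O) = 2 (v(O) = 1 + 1 = 2)
s(X, S) = -10 + S - X (s(X, S) = -8 + (((S - X) - 4) + 2) = -8 + ((-4 + S - X) + 2) = -8 + (-2 + S - X) = -10 + S - X)
s(7, -5*(-3))*C(12) + 152 = (-10 - 5*(-3) - 1*7)*(-9*12**2) + 152 = (-10 + 15 - 7)*(-9*144) + 152 = -2*(-1296) + 152 = 2592 + 152 = 2744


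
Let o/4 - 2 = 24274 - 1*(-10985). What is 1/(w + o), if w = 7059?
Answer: 1/148103 ≈ 6.7521e-6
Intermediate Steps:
o = 141044 (o = 8 + 4*(24274 - 1*(-10985)) = 8 + 4*(24274 + 10985) = 8 + 4*35259 = 8 + 141036 = 141044)
1/(w + o) = 1/(7059 + 141044) = 1/148103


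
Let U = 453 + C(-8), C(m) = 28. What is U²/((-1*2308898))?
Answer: -231361/2308898 ≈ -0.10020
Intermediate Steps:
U = 481 (U = 453 + 28 = 481)
U²/((-1*2308898)) = 481²/((-1*2308898)) = 231361/(-2308898) = 231361*(-1/2308898) = -231361/2308898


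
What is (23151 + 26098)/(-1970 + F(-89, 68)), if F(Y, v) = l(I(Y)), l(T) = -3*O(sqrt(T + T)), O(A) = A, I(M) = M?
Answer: -48510265/1941251 + 147747*I*sqrt(178)/3882502 ≈ -24.989 + 0.50771*I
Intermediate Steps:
l(T) = -3*sqrt(2)*sqrt(T) (l(T) = -3*sqrt(T + T) = -3*sqrt(2)*sqrt(T))
F(Y, v) = -3*sqrt(2)*sqrt(Y)
(23151 + 26098)/(-1970 + F(-89, 68)) = (23151 + 26098)/(-1970 - 3*sqrt(2)*sqrt(-89)) = 49249/(-1970 - 3*sqrt(2)*I*sqrt(89)) = 49249/(-1970 - 3*I*sqrt(178))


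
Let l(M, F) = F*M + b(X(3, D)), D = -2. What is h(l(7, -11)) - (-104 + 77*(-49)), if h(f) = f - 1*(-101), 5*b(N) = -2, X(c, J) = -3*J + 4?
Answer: 19503/5 ≈ 3900.6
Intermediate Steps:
X(c, J) = 4 - 3*J
b(N) = -2/5 (b(N) = (1/5)*(-2) = -2/5)
l(M, F) = -2/5 + F*M (l(M, F) = F*M - 2/5 = -2/5 + F*M)
h(f) = 101 + f (h(f) = f + 101 = 101 + f)
h(l(7, -11)) - (-104 + 77*(-49)) = (101 + (-2/5 - 11*7)) - (-104 + 77*(-49)) = (101 + (-2/5 - 77)) - (-104 - 3773) = (101 - 387/5) - 1*(-3877) = 118/5 + 3877 = 19503/5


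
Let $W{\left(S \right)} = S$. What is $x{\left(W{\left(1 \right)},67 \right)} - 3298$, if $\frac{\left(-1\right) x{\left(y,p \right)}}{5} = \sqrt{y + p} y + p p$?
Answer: $-25743 - 10 \sqrt{17} \approx -25784.0$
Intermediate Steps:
$x{\left(y,p \right)} = - 5 p^{2} - 5 y \sqrt{p + y}$ ($x{\left(y,p \right)} = - 5 \left(\sqrt{y + p} y + p p\right) = - 5 \left(\sqrt{p + y} y + p^{2}\right) = - 5 \left(y \sqrt{p + y} + p^{2}\right) = - 5 \left(p^{2} + y \sqrt{p + y}\right) = - 5 p^{2} - 5 y \sqrt{p + y}$)
$x{\left(W{\left(1 \right)},67 \right)} - 3298 = \left(- 5 \cdot 67^{2} - 5 \sqrt{67 + 1}\right) - 3298 = \left(\left(-5\right) 4489 - 5 \sqrt{68}\right) - 3298 = \left(-22445 - 5 \cdot 2 \sqrt{17}\right) - 3298 = \left(-22445 - 10 \sqrt{17}\right) - 3298 = -25743 - 10 \sqrt{17}$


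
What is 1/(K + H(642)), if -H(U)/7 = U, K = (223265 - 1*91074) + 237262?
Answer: 1/364959 ≈ 2.7400e-6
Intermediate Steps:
K = 369453 (K = (223265 - 91074) + 237262 = 132191 + 237262 = 369453)
H(U) = -7*U
1/(K + H(642)) = 1/(369453 - 7*642) = 1/(369453 - 4494) = 1/364959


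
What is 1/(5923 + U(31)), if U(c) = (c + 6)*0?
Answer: 1/5923 ≈ 0.00016883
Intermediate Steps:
U(c) = 0 (U(c) = (6 + c)*0 = 0)
1/(5923 + U(31)) = 1/(5923 + 0) = 1/5923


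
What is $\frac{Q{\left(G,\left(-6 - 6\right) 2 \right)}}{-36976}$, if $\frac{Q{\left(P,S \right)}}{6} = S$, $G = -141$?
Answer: $\frac{9}{2311} \approx 0.0038944$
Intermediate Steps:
$Q{\left(P,S \right)} = 6 S$
$\frac{Q{\left(G,\left(-6 - 6\right) 2 \right)}}{-36976} = \frac{6 \left(-6 - 6\right) 2}{-36976} = 6 \left(\left(-12\right) 2\right) \left(- \frac{1}{36976}\right) = 6 \left(-24\right) \left(- \frac{1}{36976}\right) = \left(-144\right) \left(- \frac{1}{36976}\right) = \frac{9}{2311}$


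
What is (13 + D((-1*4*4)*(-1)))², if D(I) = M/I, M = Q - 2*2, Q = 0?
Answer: 2601/16 ≈ 162.56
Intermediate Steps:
M = -4 (M = 0 - 2*2 = 0 - 4 = -4)
D(I) = -4/I
(13 + D((-1*4*4)*(-1)))² = (13 - 4/((-1*4*4)*(-1)))² = (13 - 4/(-4*4*(-1)))² = (13 - 4/((-16*(-1))))² = (13 - 4/16)² = (13 - 4*1/16)² = (13 - ¼)² = (51/4)² = 2601/16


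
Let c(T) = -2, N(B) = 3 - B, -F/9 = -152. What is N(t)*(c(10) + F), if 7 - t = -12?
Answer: -21856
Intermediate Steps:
t = 19 (t = 7 - 1*(-12) = 7 + 12 = 19)
F = 1368 (F = -9*(-152) = 1368)
N(t)*(c(10) + F) = (3 - 1*19)*(-2 + 1368) = (3 - 19)*1366 = -16*1366 = -21856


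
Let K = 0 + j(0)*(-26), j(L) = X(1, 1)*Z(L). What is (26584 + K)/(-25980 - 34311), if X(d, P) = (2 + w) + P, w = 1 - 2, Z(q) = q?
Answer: -26584/60291 ≈ -0.44093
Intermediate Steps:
w = -1
X(d, P) = 1 + P (X(d, P) = (2 - 1) + P = 1 + P)
j(L) = 2*L (j(L) = (1 + 1)*L = 2*L)
K = 0 (K = 0 + (2*0)*(-26) = 0 + 0*(-26) = 0 + 0 = 0)
(26584 + K)/(-25980 - 34311) = (26584 + 0)/(-25980 - 34311) = 26584/(-60291) = 26584*(-1/60291) = -26584/60291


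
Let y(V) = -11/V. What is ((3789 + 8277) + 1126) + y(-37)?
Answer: 488115/37 ≈ 13192.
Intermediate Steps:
((3789 + 8277) + 1126) + y(-37) = ((3789 + 8277) + 1126) - 11/(-37) = (12066 + 1126) - 11*(-1/37) = 13192 + 11/37 = 488115/37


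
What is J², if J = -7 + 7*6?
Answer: 1225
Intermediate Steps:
J = 35 (J = -7 + 42 = 35)
J² = 35² = 1225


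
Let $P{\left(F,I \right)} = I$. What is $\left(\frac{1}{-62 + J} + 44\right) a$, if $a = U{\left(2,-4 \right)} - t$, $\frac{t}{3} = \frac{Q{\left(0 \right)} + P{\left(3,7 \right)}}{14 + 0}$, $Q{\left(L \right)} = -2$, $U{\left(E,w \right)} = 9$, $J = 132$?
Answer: $\frac{341991}{980} \approx 348.97$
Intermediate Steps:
$t = \frac{15}{14}$ ($t = 3 \frac{-2 + 7}{14 + 0} = 3 \cdot \frac{5}{14} = \frac{15}{14} \approx 1.0714$)
$a = \frac{111}{14}$ ($a = 9 - \frac{15}{14} = \frac{111}{14} \approx 7.9286$)
$\left(\frac{1}{-62 + J} + 44\right) a = \left(\frac{1}{-62 + 132} + 44\right) \frac{111}{14} = \left(\frac{1}{70} + 44\right) \frac{111}{14} = \frac{3081}{70} \cdot \frac{111}{14} = \frac{341991}{980}$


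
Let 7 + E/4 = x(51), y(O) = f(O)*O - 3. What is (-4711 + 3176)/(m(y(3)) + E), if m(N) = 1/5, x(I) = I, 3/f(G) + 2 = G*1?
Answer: -7675/881 ≈ -8.7117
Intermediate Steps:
f(G) = 3/(-2 + G) (f(G) = 3/(-2 + G*1) = 3/(-2 + G))
y(O) = -3 + 3*O/(-2 + O) (y(O) = (3/(-2 + O))*O - 3 = 3*O/(-2 + O) - 3 = -3 + 3*O/(-2 + O))
E = 176 (E = -28 + 4*51 = -28 + 204 = 176)
m(N) = 1/5 (m(N) = 1*(1/5) = 1/5)
(-4711 + 3176)/(m(y(3)) + E) = (-4711 + 3176)/(1/5 + 176) = -1535/881/5 = -1535*5/881 = -7675/881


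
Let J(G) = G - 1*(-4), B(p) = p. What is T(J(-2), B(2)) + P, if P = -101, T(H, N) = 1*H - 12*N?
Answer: -123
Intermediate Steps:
J(G) = 4 + G (J(G) = G + 4 = 4 + G)
T(H, N) = H - 12*N
T(J(-2), B(2)) + P = ((4 - 2) - 12*2) - 101 = (2 - 24) - 101 = -22 - 101 = -123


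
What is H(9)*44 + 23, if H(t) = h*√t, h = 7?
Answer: 947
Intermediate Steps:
H(t) = 7*√t
H(9)*44 + 23 = (7*√9)*44 + 23 = (7*3)*44 + 23 = 21*44 + 23 = 924 + 23 = 947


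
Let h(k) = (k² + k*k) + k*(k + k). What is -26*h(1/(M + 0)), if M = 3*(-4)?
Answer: -13/18 ≈ -0.72222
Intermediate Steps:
M = -12
h(k) = 4*k² (h(k) = (k² + k²) + k*(2*k) = 2*k² + 2*k² = 4*k²)
-26*h(1/(M + 0)) = -104*(1/(-12 + 0))² = -104*(1/(-12))² = -104*(-1/12)² = -104/144 = -26*1/36 = -13/18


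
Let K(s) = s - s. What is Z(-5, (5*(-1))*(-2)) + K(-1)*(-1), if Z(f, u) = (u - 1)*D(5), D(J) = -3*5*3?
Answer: -405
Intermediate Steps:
D(J) = -45 (D(J) = -15*3 = -45)
Z(f, u) = 45 - 45*u (Z(f, u) = (u - 1)*(-45) = (-1 + u)*(-45) = 45 - 45*u)
K(s) = 0
Z(-5, (5*(-1))*(-2)) + K(-1)*(-1) = (45 - 45*5*(-1)*(-2)) + 0*(-1) = (45 - (-225)*(-2)) + 0 = (45 - 45*10) + 0 = (45 - 450) + 0 = -405 + 0 = -405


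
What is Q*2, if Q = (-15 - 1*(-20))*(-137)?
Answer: -1370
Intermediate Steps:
Q = -685 (Q = (-15 + 20)*(-137) = 5*(-137) = -685)
Q*2 = -685*2 = -1370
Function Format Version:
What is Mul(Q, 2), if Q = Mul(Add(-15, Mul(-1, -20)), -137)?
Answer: -1370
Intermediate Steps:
Q = -685 (Q = Mul(Add(-15, 20), -137) = Mul(5, -137) = -685)
Mul(Q, 2) = Mul(-685, 2) = -1370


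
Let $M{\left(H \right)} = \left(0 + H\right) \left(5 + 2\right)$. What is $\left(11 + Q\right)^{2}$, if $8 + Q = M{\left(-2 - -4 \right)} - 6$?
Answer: $121$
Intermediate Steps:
$M{\left(H \right)} = 7 H$ ($M{\left(H \right)} = H 7 = 7 H$)
$Q = 0$ ($Q = -8 + \left(7 \left(-2 - -4\right) - 6\right) = -8 - \left(6 - 7 \left(-2 + 4\right)\right) = -8 + \left(7 \cdot 2 - 6\right) = -8 + \left(14 - 6\right) = -8 + 8 = 0$)
$\left(11 + Q\right)^{2} = \left(11 + 0\right)^{2} = 11^{2} = 121$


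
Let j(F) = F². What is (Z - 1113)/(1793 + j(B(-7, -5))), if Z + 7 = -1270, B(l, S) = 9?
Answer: -1195/937 ≈ -1.2753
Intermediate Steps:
Z = -1277 (Z = -7 - 1270 = -1277)
(Z - 1113)/(1793 + j(B(-7, -5))) = (-1277 - 1113)/(1793 + 9²) = -2390/(1793 + 81) = -2390/1874 = -2390*1/1874 = -1195/937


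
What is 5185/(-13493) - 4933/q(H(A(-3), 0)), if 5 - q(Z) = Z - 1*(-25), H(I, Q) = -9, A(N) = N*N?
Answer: 66503934/148423 ≈ 448.07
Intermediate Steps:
A(N) = N**2
q(Z) = -20 - Z (q(Z) = 5 - (Z - 1*(-25)) = 5 - (Z + 25) = 5 - (25 + Z) = 5 + (-25 - Z) = -20 - Z)
5185/(-13493) - 4933/q(H(A(-3), 0)) = 5185/(-13493) - 4933/(-20 - 1*(-9)) = 5185*(-1/13493) - 4933/(-20 + 9) = -5185/13493 - 4933/(-11) = -5185/13493 - 4933*(-1/11) = -5185/13493 + 4933/11 = 66503934/148423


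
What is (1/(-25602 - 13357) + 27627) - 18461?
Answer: 357098193/38959 ≈ 9166.0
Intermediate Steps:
(1/(-25602 - 13357) + 27627) - 18461 = (1/(-38959) + 27627) - 18461 = (-1/38959 + 27627) - 18461 = 1076320292/38959 - 18461 = 357098193/38959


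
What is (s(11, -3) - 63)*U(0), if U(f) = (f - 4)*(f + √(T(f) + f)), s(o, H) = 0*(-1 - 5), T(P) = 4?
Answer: 504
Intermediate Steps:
s(o, H) = 0 (s(o, H) = 0*(-6) = 0)
U(f) = (-4 + f)*(f + √(4 + f)) (U(f) = (f - 4)*(f + √(4 + f)) = (-4 + f)*(f + √(4 + f)))
(s(11, -3) - 63)*U(0) = (0 - 63)*(0² - 4*0 - 4*√(4 + 0) + 0*√(4 + 0)) = -63*(0 + 0 - 4*√4 + 0*√4) = -63*(0 + 0 - 4*2 + 0*2) = -63*(0 + 0 - 8 + 0) = -63*(-8) = 504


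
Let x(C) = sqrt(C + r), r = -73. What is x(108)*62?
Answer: 62*sqrt(35) ≈ 366.80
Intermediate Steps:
x(C) = sqrt(-73 + C) (x(C) = sqrt(C - 73) = sqrt(-73 + C))
x(108)*62 = sqrt(-73 + 108)*62 = sqrt(35)*62 = 62*sqrt(35)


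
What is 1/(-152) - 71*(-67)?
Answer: 723063/152 ≈ 4757.0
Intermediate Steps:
1/(-152) - 71*(-67) = -1/152 + 4757 = 723063/152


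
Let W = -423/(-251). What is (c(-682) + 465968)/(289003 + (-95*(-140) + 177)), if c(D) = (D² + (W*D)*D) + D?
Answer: 215140181/37961240 ≈ 5.6674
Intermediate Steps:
W = 423/251 (W = -423*(-1/251) = 423/251 ≈ 1.6853)
c(D) = D + 674*D²/251 (c(D) = (D² + (423*D/251)*D) + D = (D² + 423*D²/251) + D = 674*D²/251 + D = D + 674*D²/251)
(c(-682) + 465968)/(289003 + (-95*(-140) + 177)) = ((1/251)*(-682)*(251 + 674*(-682)) + 465968)/(289003 + (-95*(-140) + 177)) = ((1/251)*(-682)*(251 - 459668) + 465968)/(289003 + (13300 + 177)) = ((1/251)*(-682)*(-459417) + 465968)/(289003 + 13477) = (313322394/251 + 465968)/302480 = (430280362/251)*(1/302480) = 215140181/37961240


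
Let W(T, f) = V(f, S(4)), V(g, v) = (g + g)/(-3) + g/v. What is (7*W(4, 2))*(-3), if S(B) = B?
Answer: 35/2 ≈ 17.500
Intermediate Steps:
V(g, v) = -2*g/3 + g/v (V(g, v) = (2*g)*(-1/3) + g/v = -2*g/3 + g/v)
W(T, f) = -5*f/12 (W(T, f) = -2*f/3 + f/4 = -5*f/12)
(7*W(4, 2))*(-3) = (7*(-5/12*2))*(-3) = (7*(-5/6))*(-3) = -35/6*(-3) = 35/2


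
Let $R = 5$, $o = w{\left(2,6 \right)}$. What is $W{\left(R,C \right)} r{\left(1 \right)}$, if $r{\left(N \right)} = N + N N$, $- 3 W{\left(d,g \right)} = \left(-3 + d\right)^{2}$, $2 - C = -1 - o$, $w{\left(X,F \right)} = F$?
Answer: $- \frac{8}{3} \approx -2.6667$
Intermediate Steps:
$o = 6$
$C = 9$ ($C = 2 - \left(-1 - 6\right) = 2 - -7 = 2 + 7 = 9$)
$W{\left(d,g \right)} = - \frac{\left(-3 + d\right)^{2}}{3}$
$r{\left(N \right)} = N + N^{2}$
$W{\left(R,C \right)} r{\left(1 \right)} = - \frac{\left(-3 + 5\right)^{2}}{3} \cdot 1 \left(1 + 1\right) = - \frac{2^{2}}{3} \cdot 1 \cdot 2 = \left(- \frac{1}{3}\right) 4 \cdot 2 = \left(- \frac{4}{3}\right) 2 = - \frac{8}{3}$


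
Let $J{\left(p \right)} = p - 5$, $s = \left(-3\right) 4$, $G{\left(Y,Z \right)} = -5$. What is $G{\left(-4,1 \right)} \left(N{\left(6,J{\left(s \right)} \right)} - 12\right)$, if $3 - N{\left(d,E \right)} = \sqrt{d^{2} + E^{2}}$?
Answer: $45 + 25 \sqrt{13} \approx 135.14$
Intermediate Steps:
$s = -12$
$J{\left(p \right)} = -5 + p$
$N{\left(d,E \right)} = 3 - \sqrt{E^{2} + d^{2}}$ ($N{\left(d,E \right)} = 3 - \sqrt{d^{2} + E^{2}} = 3 - \sqrt{E^{2} + d^{2}}$)
$G{\left(-4,1 \right)} \left(N{\left(6,J{\left(s \right)} \right)} - 12\right) = - 5 \left(\left(3 - \sqrt{\left(-5 - 12\right)^{2} + 6^{2}}\right) - 12\right) = - 5 \left(\left(3 - \sqrt{\left(-17\right)^{2} + 36}\right) - 12\right) = - 5 \left(\left(3 - \sqrt{289 + 36}\right) - 12\right) = - 5 \left(\left(3 - \sqrt{325}\right) - 12\right) = - 5 \left(\left(3 - 5 \sqrt{13}\right) - 12\right) = - 5 \left(-9 - 5 \sqrt{13}\right) = 45 + 25 \sqrt{13}$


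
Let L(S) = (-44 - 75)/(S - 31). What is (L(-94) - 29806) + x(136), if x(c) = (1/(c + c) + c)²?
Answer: -104576827779/9248000 ≈ -11308.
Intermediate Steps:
x(c) = (c + 1/(2*c))² (x(c) = (1/(2*c) + c)² = (c + 1/(2*c))²)
L(S) = -119/(-31 + S)
(L(-94) - 29806) + x(136) = (-119/(-31 - 94) - 29806) + (¼)*(1 + 2*136²)²/136² = (-119/(-125) - 29806) + (¼)*(1/18496)*(1 + 2*18496)² = (-119*(-1/125) - 29806) + (¼)*(1/18496)*(1 + 36992)² = (119/125 - 29806) + (¼)*(1/18496)*36993² = -3725631/125 + (¼)*(1/18496)*1368482049 = -3725631/125 + 1368482049/73984 = -104576827779/9248000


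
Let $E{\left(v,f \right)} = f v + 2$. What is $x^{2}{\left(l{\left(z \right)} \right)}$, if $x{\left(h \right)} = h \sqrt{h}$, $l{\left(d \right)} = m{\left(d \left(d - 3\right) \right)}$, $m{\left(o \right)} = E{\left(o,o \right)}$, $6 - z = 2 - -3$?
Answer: $216$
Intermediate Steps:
$z = 1$ ($z = 6 - \left(2 - -3\right) = 6 - \left(2 + 3\right) = 6 - 5 = 1$)
$E{\left(v,f \right)} = 2 + f v$
$m{\left(o \right)} = 2 + o^{2}$ ($m{\left(o \right)} = 2 + o o = 2 + o^{2}$)
$l{\left(d \right)} = 2 + d^{2} \left(-3 + d\right)^{2}$ ($l{\left(d \right)} = 2 + \left(d \left(d - 3\right)\right)^{2} = 2 + \left(d \left(-3 + d\right)\right)^{2} = 2 + d^{2} \left(-3 + d\right)^{2}$)
$x{\left(h \right)} = h^{\frac{3}{2}}$
$x^{2}{\left(l{\left(z \right)} \right)} = \left(\left(2 + 1^{2} \left(-3 + 1\right)^{2}\right)^{\frac{3}{2}}\right)^{2} = \left(\left(2 + 1 \left(-2\right)^{2}\right)^{\frac{3}{2}}\right)^{2} = \left(\left(2 + 1 \cdot 4\right)^{\frac{3}{2}}\right)^{2} = \left(\left(2 + 4\right)^{\frac{3}{2}}\right)^{2} = \left(6^{\frac{3}{2}}\right)^{2} = \left(6 \sqrt{6}\right)^{2} = 216$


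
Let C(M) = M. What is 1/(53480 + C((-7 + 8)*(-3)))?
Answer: 1/53477 ≈ 1.8700e-5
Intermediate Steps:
1/(53480 + C((-7 + 8)*(-3))) = 1/(53480 + (-7 + 8)*(-3)) = 1/(53480 + 1*(-3)) = 1/(53480 - 3) = 1/53477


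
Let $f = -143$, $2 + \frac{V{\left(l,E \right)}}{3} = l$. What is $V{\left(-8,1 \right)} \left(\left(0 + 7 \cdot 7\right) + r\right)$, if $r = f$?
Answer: $2820$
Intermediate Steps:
$V{\left(l,E \right)} = -6 + 3 l$
$r = -143$
$V{\left(-8,1 \right)} \left(\left(0 + 7 \cdot 7\right) + r\right) = \left(-6 + 3 \left(-8\right)\right) \left(\left(0 + 7 \cdot 7\right) - 143\right) = \left(-6 - 24\right) \left(\left(0 + 49\right) - 143\right) = - 30 \left(49 - 143\right) = \left(-30\right) \left(-94\right) = 2820$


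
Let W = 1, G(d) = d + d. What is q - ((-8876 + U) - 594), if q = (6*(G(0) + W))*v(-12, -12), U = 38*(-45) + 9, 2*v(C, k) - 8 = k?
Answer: 11159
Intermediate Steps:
v(C, k) = 4 + k/2
G(d) = 2*d
U = -1701 (U = -1710 + 9 = -1701)
q = -12 (q = (6*(2*0 + 1))*(4 + (½)*(-12)) = (6*(0 + 1))*(4 - 6) = (6*1)*(-2) = 6*(-2) = -12)
q - ((-8876 + U) - 594) = -12 - ((-8876 - 1701) - 594) = -12 - (-10577 - 594) = -12 - 1*(-11171) = -12 + 11171 = 11159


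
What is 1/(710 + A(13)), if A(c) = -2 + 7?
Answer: 1/715 ≈ 0.0013986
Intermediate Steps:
A(c) = 5
1/(710 + A(13)) = 1/(710 + 5) = 1/715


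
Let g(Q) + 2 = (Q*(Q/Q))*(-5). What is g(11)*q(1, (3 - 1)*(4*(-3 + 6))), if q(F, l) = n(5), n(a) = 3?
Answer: -171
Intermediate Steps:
q(F, l) = 3
g(Q) = -2 - 5*Q (g(Q) = -2 + (Q*(Q/Q))*(-5) = -2 + (Q*1)*(-5) = -2 + Q*(-5) = -2 - 5*Q)
g(11)*q(1, (3 - 1)*(4*(-3 + 6))) = (-2 - 5*11)*3 = (-2 - 55)*3 = -57*3 = -171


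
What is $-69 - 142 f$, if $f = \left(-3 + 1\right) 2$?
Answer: $499$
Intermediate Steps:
$f = -4$ ($f = \left(-2\right) 2 = -4$)
$-69 - 142 f = -69 - -568 = -69 + 568 = 499$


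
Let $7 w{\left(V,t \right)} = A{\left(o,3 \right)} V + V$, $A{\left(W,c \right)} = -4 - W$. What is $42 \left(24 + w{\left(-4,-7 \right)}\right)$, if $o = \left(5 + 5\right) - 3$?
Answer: $1248$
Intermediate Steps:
$o = 7$ ($o = 10 - 3 = 7$)
$w{\left(V,t \right)} = - \frac{10 V}{7}$ ($w{\left(V,t \right)} = \frac{\left(-4 - 7\right) V + V}{7} = \frac{- 11 V + V}{7} = \frac{\left(-10\right) V}{7} = - \frac{10 V}{7}$)
$42 \left(24 + w{\left(-4,-7 \right)}\right) = 42 \left(24 - - \frac{40}{7}\right) = 42 \left(24 + \frac{40}{7}\right) = 42 \cdot \frac{208}{7} = 1248$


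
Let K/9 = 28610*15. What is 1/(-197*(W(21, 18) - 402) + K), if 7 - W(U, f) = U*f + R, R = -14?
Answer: 1/4011873 ≈ 2.4926e-7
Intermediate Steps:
W(U, f) = 21 - U*f (W(U, f) = 7 - (U*f - 14) = 7 - (-14 + U*f) = 7 + (14 - U*f) = 21 - U*f)
K = 3862350 (K = 9*(28610*15) = 9*429150 = 3862350)
1/(-197*(W(21, 18) - 402) + K) = 1/(-197*((21 - 1*21*18) - 402) + 3862350) = 1/(-197*((21 - 378) - 402) + 3862350) = 1/(-197*(-357 - 402) + 3862350) = 1/(-197*(-759) + 3862350) = 1/(149523 + 3862350) = 1/4011873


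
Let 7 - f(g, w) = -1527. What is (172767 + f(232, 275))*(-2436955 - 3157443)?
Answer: -975109165798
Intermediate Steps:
f(g, w) = 1534 (f(g, w) = 7 - 1*(-1527) = 7 + 1527 = 1534)
(172767 + f(232, 275))*(-2436955 - 3157443) = (172767 + 1534)*(-2436955 - 3157443) = 174301*(-5594398) = -975109165798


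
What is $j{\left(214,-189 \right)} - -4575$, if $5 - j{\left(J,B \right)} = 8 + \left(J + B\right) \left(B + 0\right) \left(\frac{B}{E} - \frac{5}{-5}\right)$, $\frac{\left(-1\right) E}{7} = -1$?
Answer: $-118278$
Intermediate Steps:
$E = 7$ ($E = \left(-7\right) \left(-1\right) = 7$)
$j{\left(J,B \right)} = -3 - B \left(1 + \frac{B}{7}\right) \left(B + J\right)$ ($j{\left(J,B \right)} = 5 - \left(8 + \left(J + B\right) \left(B + 0\right) \left(\frac{B}{7} - \frac{5}{-5}\right)\right) = 5 - \left(8 + \left(B + J\right) B \left(B \frac{1}{7} - -1\right)\right) = 5 - \left(8 + B \left(B + J\right) \left(\frac{B}{7} + 1\right)\right) = 5 - \left(8 + B \left(B + J\right) \left(1 + \frac{B}{7}\right)\right) = 5 - \left(8 + B \left(1 + \frac{B}{7}\right) \left(B + J\right)\right) = -3 - B \left(1 + \frac{B}{7}\right) \left(B + J\right)$)
$j{\left(214,-189 \right)} - -4575 = \left(-3 - \left(-189\right)^{2} - \frac{\left(-189\right)^{3}}{7} - \left(-189\right) 214 - \frac{214 \left(-189\right)^{2}}{7}\right) - -4575 = \left(-3 - 35721 - -964467 + 40446 - \frac{214}{7} \cdot 35721\right) + 4575 = \left(-3 - 35721 + 964467 + 40446 - 1092042\right) + 4575 = -122853 + 4575 = -118278$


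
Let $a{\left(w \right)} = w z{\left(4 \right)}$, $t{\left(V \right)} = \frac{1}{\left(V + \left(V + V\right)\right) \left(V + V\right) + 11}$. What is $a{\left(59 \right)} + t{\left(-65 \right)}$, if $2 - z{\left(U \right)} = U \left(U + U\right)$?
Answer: $- \frac{44888969}{25361} \approx -1770.0$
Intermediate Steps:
$z{\left(U \right)} = 2 - 2 U^{2}$ ($z{\left(U \right)} = 2 - U \left(U + U\right) = 2 - U 2 U = 2 - 2 U^{2}$)
$t{\left(V \right)} = \frac{1}{11 + 6 V^{2}}$ ($t{\left(V \right)} = \frac{1}{\left(V + 2 V\right) 2 V + 11} = \frac{1}{3 V 2 V + 11} = \frac{1}{6 V^{2} + 11} = \frac{1}{11 + 6 V^{2}}$)
$a{\left(w \right)} = - 30 w$ ($a{\left(w \right)} = w \left(2 - 2 \cdot 4^{2}\right) = w \left(2 - 32\right) = w \left(-30\right) = - 30 w$)
$a{\left(59 \right)} + t{\left(-65 \right)} = \left(-30\right) 59 + \frac{1}{11 + 6 \left(-65\right)^{2}} = -1770 + \frac{1}{11 + 6 \cdot 4225} = -1770 + \frac{1}{11 + 25350} = -1770 + \frac{1}{25361} = - \frac{44888969}{25361}$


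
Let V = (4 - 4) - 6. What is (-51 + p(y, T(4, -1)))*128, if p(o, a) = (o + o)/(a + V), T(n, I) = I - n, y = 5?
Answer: -73088/11 ≈ -6644.4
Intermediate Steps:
V = -6 (V = 0 - 6 = -6)
p(o, a) = 2*o/(-6 + a) (p(o, a) = (o + o)/(a - 6) = (2*o)/(-6 + a) = 2*o/(-6 + a))
(-51 + p(y, T(4, -1)))*128 = (-51 + 2*5/(-6 + (-1 - 1*4)))*128 = (-51 + 2*5/(-6 + (-1 - 4)))*128 = (-51 + 2*5/(-6 - 5))*128 = (-51 + 2*5/(-11))*128 = (-51 + 2*5*(-1/11))*128 = (-51 - 10/11)*128 = -571/11*128 = -73088/11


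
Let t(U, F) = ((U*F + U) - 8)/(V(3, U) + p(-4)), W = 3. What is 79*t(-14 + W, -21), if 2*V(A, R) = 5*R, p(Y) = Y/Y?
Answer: -632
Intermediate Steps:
p(Y) = 1
V(A, R) = 5*R/2 (V(A, R) = (5*R)/2 = 5*R/2)
t(U, F) = (-8 + U + F*U)/(1 + 5*U/2) (t(U, F) = ((U*F + U) - 8)/(5*U/2 + 1) = ((F*U + U) - 8)/(1 + 5*U/2) = ((U + F*U) - 8)/(1 + 5*U/2) = (-8 + U + F*U)/(1 + 5*U/2))
79*t(-14 + W, -21) = 79*(2*(-8 + (-14 + 3) - 21*(-14 + 3))/(2 + 5*(-14 + 3))) = 79*(2*(-8 - 11 - 21*(-11))/(2 + 5*(-11))) = 79*(2*(-8 - 11 + 231)/(2 - 55)) = 79*(2*212/(-53)) = 79*(2*(-1/53)*212) = 79*(-8) = -632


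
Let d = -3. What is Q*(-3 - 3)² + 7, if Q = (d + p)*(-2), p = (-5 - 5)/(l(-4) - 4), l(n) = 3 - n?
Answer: 463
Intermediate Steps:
p = -10/3 (p = (-5 - 5)/((3 - 1*(-4)) - 4) = -10/((3 + 4) - 4) = -10/(7 - 4) = -10/3 ≈ -3.3333)
Q = 38/3 (Q = (-3 - 10/3)*(-2) = -19/3*(-2) = 38/3 ≈ 12.667)
Q*(-3 - 3)² + 7 = 38*(-3 - 3)²/3 + 7 = (38/3)*(-6)² + 7 = (38/3)*36 + 7 = 456 + 7 = 463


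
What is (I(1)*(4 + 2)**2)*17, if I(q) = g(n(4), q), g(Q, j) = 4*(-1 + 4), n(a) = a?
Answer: 7344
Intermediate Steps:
g(Q, j) = 12 (g(Q, j) = 4*3 = 12)
I(q) = 12
(I(1)*(4 + 2)**2)*17 = (12*(4 + 2)**2)*17 = (12*6**2)*17 = (12*36)*17 = 432*17 = 7344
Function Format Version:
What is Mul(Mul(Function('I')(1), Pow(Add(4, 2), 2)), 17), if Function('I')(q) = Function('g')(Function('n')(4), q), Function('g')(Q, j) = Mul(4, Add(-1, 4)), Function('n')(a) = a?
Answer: 7344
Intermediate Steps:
Function('g')(Q, j) = 12 (Function('g')(Q, j) = Mul(4, 3) = 12)
Function('I')(q) = 12
Mul(Mul(Function('I')(1), Pow(Add(4, 2), 2)), 17) = Mul(Mul(12, Pow(Add(4, 2), 2)), 17) = Mul(Mul(12, Pow(6, 2)), 17) = Mul(Mul(12, 36), 17) = Mul(432, 17) = 7344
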